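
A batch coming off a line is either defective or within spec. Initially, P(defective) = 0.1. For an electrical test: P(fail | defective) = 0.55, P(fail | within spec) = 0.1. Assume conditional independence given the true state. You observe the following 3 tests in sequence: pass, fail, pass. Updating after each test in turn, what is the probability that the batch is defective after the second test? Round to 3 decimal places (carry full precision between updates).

After 'pass': P(defective) = 0.45·0.1000 / (0.45·0.1000 + 0.9·0.9000) ≈ 0.0526
After 'fail': P(defective) = 0.55·0.0526 / (0.55·0.0526 + 0.1·0.9474) ≈ 0.2340

0.234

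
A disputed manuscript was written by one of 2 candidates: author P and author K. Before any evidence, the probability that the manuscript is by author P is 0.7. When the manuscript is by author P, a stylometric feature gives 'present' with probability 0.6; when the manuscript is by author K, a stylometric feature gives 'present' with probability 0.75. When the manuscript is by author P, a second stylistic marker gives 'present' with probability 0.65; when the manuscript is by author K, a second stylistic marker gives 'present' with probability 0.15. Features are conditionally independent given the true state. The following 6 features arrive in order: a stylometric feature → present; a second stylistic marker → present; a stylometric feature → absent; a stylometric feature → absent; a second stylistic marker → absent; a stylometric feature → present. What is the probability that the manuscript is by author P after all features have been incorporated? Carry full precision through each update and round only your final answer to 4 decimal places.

Each posterior becomes the prior for the next update.
After a stylometric feature='present': P(author P) = 0.6·0.7000 / (0.6·0.7000 + 0.75·0.3000) ≈ 0.6512
After a second stylistic marker='present': P(author P) = 0.65·0.6512 / (0.65·0.6512 + 0.15·0.3488) ≈ 0.8900
After a stylometric feature='absent': P(author P) = 0.4·0.8900 / (0.4·0.8900 + 0.25·0.1100) ≈ 0.9283
After a stylometric feature='absent': P(author P) = 0.4·0.9283 / (0.4·0.9283 + 0.25·0.0717) ≈ 0.9539
After a second stylistic marker='absent': P(author P) = 0.35·0.9539 / (0.35·0.9539 + 0.85·0.0461) ≈ 0.8950
After a stylometric feature='present': P(author P) = 0.6·0.8950 / (0.6·0.8950 + 0.75·0.1050) ≈ 0.8721

0.8721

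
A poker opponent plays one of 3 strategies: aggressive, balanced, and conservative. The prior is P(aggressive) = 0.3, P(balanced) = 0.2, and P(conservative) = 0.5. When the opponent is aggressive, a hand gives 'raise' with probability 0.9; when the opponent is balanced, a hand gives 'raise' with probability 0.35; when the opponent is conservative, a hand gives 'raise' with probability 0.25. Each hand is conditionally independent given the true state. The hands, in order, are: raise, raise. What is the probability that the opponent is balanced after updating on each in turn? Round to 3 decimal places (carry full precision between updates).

After 'raise': normaliser = 0.9·0.3000 + 0.35·0.2000 + 0.25·0.5000; P(aggressive) ≈ 0.5806, P(balanced) ≈ 0.1505, P(conservative) ≈ 0.2688
After 'raise': normaliser = 0.9·0.5806 + 0.35·0.1505 + 0.25·0.2688; P(aggressive) ≈ 0.8134, P(balanced) ≈ 0.0820, P(conservative) ≈ 0.1046

0.082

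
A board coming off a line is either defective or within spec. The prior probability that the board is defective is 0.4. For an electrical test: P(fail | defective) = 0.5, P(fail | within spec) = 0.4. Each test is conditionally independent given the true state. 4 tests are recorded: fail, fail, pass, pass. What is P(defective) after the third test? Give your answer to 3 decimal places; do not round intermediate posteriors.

After 'fail': P(defective) = 0.5·0.4000 / (0.5·0.4000 + 0.4·0.6000) ≈ 0.4545
After 'fail': P(defective) = 0.5·0.4545 / (0.5·0.4545 + 0.4·0.5455) ≈ 0.5102
After 'pass': P(defective) = 0.5·0.5102 / (0.5·0.5102 + 0.6·0.4898) ≈ 0.4647

0.465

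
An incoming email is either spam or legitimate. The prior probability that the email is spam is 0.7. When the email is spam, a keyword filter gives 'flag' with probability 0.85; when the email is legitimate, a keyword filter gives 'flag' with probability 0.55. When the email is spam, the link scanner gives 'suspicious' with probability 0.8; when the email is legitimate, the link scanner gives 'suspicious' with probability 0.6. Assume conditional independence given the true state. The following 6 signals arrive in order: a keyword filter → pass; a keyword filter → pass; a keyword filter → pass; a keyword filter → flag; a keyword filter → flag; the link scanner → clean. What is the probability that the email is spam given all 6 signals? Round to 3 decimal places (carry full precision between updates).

Each posterior becomes the prior for the next update.
After a keyword filter='pass': P(spam) = 0.15·0.7000 / (0.15·0.7000 + 0.45·0.3000) ≈ 0.4375
After a keyword filter='pass': P(spam) = 0.15·0.4375 / (0.15·0.4375 + 0.45·0.5625) ≈ 0.2059
After a keyword filter='pass': P(spam) = 0.15·0.2059 / (0.15·0.2059 + 0.45·0.7941) ≈ 0.0795
After a keyword filter='flag': P(spam) = 0.85·0.0795 / (0.85·0.0795 + 0.55·0.9205) ≈ 0.1178
After a keyword filter='flag': P(spam) = 0.85·0.1178 / (0.85·0.1178 + 0.55·0.8822) ≈ 0.1711
After the link scanner='clean': P(spam) = 0.2·0.1711 / (0.2·0.1711 + 0.4·0.8289) ≈ 0.0935

0.094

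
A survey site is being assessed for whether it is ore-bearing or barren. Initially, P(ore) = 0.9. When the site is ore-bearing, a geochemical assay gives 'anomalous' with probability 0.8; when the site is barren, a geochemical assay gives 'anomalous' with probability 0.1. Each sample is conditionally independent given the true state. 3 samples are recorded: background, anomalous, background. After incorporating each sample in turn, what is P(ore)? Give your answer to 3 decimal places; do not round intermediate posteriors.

After 'background': P(ore) = 0.2·0.9000 / (0.2·0.9000 + 0.9·0.1000) ≈ 0.6667
After 'anomalous': P(ore) = 0.8·0.6667 / (0.8·0.6667 + 0.1·0.3333) ≈ 0.9412
After 'background': P(ore) = 0.2·0.9412 / (0.2·0.9412 + 0.9·0.0588) ≈ 0.7805

0.780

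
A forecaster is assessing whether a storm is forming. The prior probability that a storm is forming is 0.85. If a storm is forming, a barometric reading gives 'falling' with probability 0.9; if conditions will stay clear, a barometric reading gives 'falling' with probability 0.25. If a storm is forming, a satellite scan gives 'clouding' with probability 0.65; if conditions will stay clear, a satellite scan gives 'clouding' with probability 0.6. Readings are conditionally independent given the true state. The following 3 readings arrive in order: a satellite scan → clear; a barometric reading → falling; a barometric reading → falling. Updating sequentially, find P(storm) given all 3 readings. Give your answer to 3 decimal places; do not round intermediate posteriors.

0.985

Each posterior becomes the prior for the next update.
After a satellite scan='clear': P(storm) = 0.35·0.8500 / (0.35·0.8500 + 0.4·0.1500) ≈ 0.8322
After a barometric reading='falling': P(storm) = 0.9·0.8322 / (0.9·0.8322 + 0.25·0.1678) ≈ 0.9469
After a barometric reading='falling': P(storm) = 0.9·0.9469 / (0.9·0.9469 + 0.25·0.0531) ≈ 0.9847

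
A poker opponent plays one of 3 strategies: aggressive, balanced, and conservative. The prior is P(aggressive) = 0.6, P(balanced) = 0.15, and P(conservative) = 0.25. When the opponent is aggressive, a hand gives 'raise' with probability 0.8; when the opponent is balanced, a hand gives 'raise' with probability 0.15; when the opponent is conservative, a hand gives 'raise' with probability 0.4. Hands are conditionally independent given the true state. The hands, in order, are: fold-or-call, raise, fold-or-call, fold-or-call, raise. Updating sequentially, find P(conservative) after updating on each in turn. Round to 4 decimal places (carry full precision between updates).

0.6268

After 'fold-or-call': normaliser = 0.2·0.6000 + 0.85·0.1500 + 0.6·0.2500; P(aggressive) ≈ 0.3019, P(balanced) ≈ 0.3208, P(conservative) ≈ 0.3774
After 'raise': normaliser = 0.8·0.3019 + 0.15·0.3208 + 0.4·0.3774; P(aggressive) ≈ 0.5482, P(balanced) ≈ 0.1092, P(conservative) ≈ 0.3426
After 'fold-or-call': normaliser = 0.2·0.5482 + 0.85·0.1092 + 0.6·0.3426; P(aggressive) ≈ 0.2687, P(balanced) ≈ 0.2275, P(conservative) ≈ 0.5038
After 'fold-or-call': normaliser = 0.2·0.2687 + 0.85·0.2275 + 0.6·0.5038; P(aggressive) ≈ 0.0978, P(balanced) ≈ 0.3520, P(conservative) ≈ 0.5502
After 'raise': normaliser = 0.8·0.0978 + 0.15·0.3520 + 0.4·0.5502; P(aggressive) ≈ 0.2229, P(balanced) ≈ 0.1504, P(conservative) ≈ 0.6268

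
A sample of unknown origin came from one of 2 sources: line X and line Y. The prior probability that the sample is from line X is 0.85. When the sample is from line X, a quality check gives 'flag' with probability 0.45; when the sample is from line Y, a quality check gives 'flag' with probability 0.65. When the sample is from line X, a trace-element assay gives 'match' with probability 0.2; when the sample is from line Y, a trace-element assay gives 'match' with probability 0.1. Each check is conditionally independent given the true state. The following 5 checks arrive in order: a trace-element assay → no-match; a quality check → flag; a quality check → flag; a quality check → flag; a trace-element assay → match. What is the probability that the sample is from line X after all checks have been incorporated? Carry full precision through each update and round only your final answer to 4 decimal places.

After a trace-element assay='no-match': P(line X) = 0.8·0.8500 / (0.8·0.8500 + 0.9·0.1500) ≈ 0.8344
After a quality check='flag': P(line X) = 0.45·0.8344 / (0.45·0.8344 + 0.65·0.1656) ≈ 0.7771
After a quality check='flag': P(line X) = 0.45·0.7771 / (0.45·0.7771 + 0.65·0.2229) ≈ 0.7071
After a quality check='flag': P(line X) = 0.45·0.7071 / (0.45·0.7071 + 0.65·0.2929) ≈ 0.6257
After a trace-element assay='match': P(line X) = 0.2·0.6257 / (0.2·0.6257 + 0.1·0.3743) ≈ 0.7697

0.7697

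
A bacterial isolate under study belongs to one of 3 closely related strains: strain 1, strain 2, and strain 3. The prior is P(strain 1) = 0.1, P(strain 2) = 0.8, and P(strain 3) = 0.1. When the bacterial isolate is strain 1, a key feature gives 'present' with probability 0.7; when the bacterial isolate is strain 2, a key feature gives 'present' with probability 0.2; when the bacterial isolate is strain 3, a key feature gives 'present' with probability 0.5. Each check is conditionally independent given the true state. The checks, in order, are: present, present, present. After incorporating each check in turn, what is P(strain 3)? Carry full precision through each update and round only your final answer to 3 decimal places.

After 'present': normaliser = 0.7·0.1000 + 0.2·0.8000 + 0.5·0.1000; P(strain 1) ≈ 0.2500, P(strain 2) ≈ 0.5714, P(strain 3) ≈ 0.1786
After 'present': normaliser = 0.7·0.2500 + 0.2·0.5714 + 0.5·0.1786; P(strain 1) ≈ 0.4623, P(strain 2) ≈ 0.3019, P(strain 3) ≈ 0.2358
After 'present': normaliser = 0.7·0.4623 + 0.2·0.3019 + 0.5·0.2358; P(strain 1) ≈ 0.6447, P(strain 2) ≈ 0.1203, P(strain 3) ≈ 0.2350

0.235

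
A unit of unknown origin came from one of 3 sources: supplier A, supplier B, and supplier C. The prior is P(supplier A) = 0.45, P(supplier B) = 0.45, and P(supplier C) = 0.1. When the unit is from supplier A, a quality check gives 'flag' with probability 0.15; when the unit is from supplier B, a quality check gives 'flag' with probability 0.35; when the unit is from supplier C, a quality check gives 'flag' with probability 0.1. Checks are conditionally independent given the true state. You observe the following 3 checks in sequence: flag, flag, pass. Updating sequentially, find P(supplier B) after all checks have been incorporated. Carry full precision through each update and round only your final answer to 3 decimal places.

0.790

After 'flag': normaliser = 0.15·0.4500 + 0.35·0.4500 + 0.1·0.1000; P(supplier A) ≈ 0.2872, P(supplier B) ≈ 0.6702, P(supplier C) ≈ 0.0426
After 'flag': normaliser = 0.15·0.2872 + 0.35·0.6702 + 0.1·0.0426; P(supplier A) ≈ 0.1528, P(supplier B) ≈ 0.8321, P(supplier C) ≈ 0.0151
After 'pass': normaliser = 0.85·0.1528 + 0.65·0.8321 + 0.9·0.0151; P(supplier A) ≈ 0.1898, P(supplier B) ≈ 0.7903, P(supplier C) ≈ 0.0199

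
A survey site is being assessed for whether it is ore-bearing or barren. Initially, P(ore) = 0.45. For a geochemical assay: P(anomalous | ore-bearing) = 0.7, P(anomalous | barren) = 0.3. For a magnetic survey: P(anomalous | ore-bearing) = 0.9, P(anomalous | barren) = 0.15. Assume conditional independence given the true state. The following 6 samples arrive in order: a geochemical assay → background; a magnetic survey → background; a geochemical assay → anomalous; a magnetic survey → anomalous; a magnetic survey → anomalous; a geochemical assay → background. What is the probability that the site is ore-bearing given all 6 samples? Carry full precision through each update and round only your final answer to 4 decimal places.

Each posterior becomes the prior for the next update.
After a geochemical assay='background': P(ore) = 0.3·0.4500 / (0.3·0.4500 + 0.7·0.5500) ≈ 0.2596
After a magnetic survey='background': P(ore) = 0.1·0.2596 / (0.1·0.2596 + 0.85·0.7404) ≈ 0.0396
After a geochemical assay='anomalous': P(ore) = 0.7·0.0396 / (0.7·0.0396 + 0.3·0.9604) ≈ 0.0878
After a magnetic survey='anomalous': P(ore) = 0.9·0.0878 / (0.9·0.0878 + 0.15·0.9122) ≈ 0.3661
After a magnetic survey='anomalous': P(ore) = 0.9·0.3661 / (0.9·0.3661 + 0.15·0.6339) ≈ 0.7760
After a geochemical assay='background': P(ore) = 0.3·0.7760 / (0.3·0.7760 + 0.7·0.2240) ≈ 0.5976

0.5976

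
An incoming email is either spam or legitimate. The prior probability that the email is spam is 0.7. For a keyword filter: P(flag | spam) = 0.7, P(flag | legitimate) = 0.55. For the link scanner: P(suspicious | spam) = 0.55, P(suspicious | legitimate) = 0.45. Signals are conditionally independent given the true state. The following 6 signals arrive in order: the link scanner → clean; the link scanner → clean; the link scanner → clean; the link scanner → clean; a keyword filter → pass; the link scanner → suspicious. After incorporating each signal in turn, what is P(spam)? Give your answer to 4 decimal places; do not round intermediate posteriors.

After the link scanner='clean': P(spam) = 0.45·0.7000 / (0.45·0.7000 + 0.55·0.3000) ≈ 0.6562
After the link scanner='clean': P(spam) = 0.45·0.6562 / (0.45·0.6562 + 0.55·0.3438) ≈ 0.6097
After the link scanner='clean': P(spam) = 0.45·0.6097 / (0.45·0.6097 + 0.55·0.3903) ≈ 0.5610
After the link scanner='clean': P(spam) = 0.45·0.5610 / (0.45·0.5610 + 0.55·0.4390) ≈ 0.5112
After a keyword filter='pass': P(spam) = 0.3·0.5112 / (0.3·0.5112 + 0.45·0.4888) ≈ 0.4108
After the link scanner='suspicious': P(spam) = 0.55·0.4108 / (0.55·0.4108 + 0.45·0.5892) ≈ 0.4600

0.4600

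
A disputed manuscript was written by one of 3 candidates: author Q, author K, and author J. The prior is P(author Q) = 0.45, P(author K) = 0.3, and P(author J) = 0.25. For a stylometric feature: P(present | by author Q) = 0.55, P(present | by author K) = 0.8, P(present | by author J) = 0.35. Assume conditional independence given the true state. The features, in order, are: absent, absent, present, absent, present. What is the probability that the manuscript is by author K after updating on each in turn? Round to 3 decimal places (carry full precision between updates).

0.069

After 'absent': normaliser = 0.45·0.4500 + 0.2·0.3000 + 0.65·0.2500; P(author Q) ≈ 0.4765, P(author K) ≈ 0.1412, P(author J) ≈ 0.3824
After 'absent': normaliser = 0.45·0.4765 + 0.2·0.1412 + 0.65·0.3824; P(author Q) ≈ 0.4365, P(author K) ≈ 0.0575, P(author J) ≈ 0.5060
After 'present': normaliser = 0.55·0.4365 + 0.8·0.0575 + 0.35·0.5060; P(author Q) ≈ 0.5184, P(author K) ≈ 0.0993, P(author J) ≈ 0.3824
After 'absent': normaliser = 0.45·0.5184 + 0.2·0.0993 + 0.65·0.3824; P(author Q) ≈ 0.4650, P(author K) ≈ 0.0396, P(author J) ≈ 0.4954
After 'present': normaliser = 0.55·0.4650 + 0.8·0.0396 + 0.35·0.4954; P(author Q) ≈ 0.5550, P(author K) ≈ 0.0687, P(author J) ≈ 0.3763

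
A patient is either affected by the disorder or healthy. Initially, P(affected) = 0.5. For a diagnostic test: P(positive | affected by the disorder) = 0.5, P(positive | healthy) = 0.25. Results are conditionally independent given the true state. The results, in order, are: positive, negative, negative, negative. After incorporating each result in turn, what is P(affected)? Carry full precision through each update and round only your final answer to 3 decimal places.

0.372

After 'positive': P(affected) = 0.5·0.5000 / (0.5·0.5000 + 0.25·0.5000) ≈ 0.6667
After 'negative': P(affected) = 0.5·0.6667 / (0.5·0.6667 + 0.75·0.3333) ≈ 0.5714
After 'negative': P(affected) = 0.5·0.5714 / (0.5·0.5714 + 0.75·0.4286) ≈ 0.4706
After 'negative': P(affected) = 0.5·0.4706 / (0.5·0.4706 + 0.75·0.5294) ≈ 0.3721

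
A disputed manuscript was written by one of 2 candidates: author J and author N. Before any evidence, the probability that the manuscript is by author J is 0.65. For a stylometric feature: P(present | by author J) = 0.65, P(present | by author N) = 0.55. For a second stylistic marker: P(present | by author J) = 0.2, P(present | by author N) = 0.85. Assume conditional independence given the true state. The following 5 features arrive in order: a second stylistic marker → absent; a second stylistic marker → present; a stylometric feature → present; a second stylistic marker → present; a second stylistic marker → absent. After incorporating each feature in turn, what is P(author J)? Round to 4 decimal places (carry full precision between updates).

0.7756

After a second stylistic marker='absent': P(author J) = 0.8·0.6500 / (0.8·0.6500 + 0.15·0.3500) ≈ 0.9083
After a second stylistic marker='present': P(author J) = 0.2·0.9083 / (0.2·0.9083 + 0.85·0.0917) ≈ 0.6997
After a stylometric feature='present': P(author J) = 0.65·0.6997 / (0.65·0.6997 + 0.55·0.3003) ≈ 0.7336
After a second stylistic marker='present': P(author J) = 0.2·0.7336 / (0.2·0.7336 + 0.85·0.2664) ≈ 0.3932
After a second stylistic marker='absent': P(author J) = 0.8·0.3932 / (0.8·0.3932 + 0.15·0.6068) ≈ 0.7756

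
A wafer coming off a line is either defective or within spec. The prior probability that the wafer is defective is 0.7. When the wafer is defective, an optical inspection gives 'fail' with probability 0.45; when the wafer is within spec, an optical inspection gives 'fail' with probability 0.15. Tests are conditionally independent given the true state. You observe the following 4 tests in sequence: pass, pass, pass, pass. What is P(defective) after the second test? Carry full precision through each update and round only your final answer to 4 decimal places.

0.4942

After 'pass': P(defective) = 0.55·0.7000 / (0.55·0.7000 + 0.85·0.3000) ≈ 0.6016
After 'pass': P(defective) = 0.55·0.6016 / (0.55·0.6016 + 0.85·0.3984) ≈ 0.4942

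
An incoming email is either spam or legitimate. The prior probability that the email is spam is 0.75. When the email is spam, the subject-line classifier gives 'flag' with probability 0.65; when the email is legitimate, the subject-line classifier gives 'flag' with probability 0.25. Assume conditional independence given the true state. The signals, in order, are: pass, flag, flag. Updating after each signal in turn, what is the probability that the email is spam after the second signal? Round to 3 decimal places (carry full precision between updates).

After 'pass': P(spam) = 0.35·0.7500 / (0.35·0.7500 + 0.75·0.2500) ≈ 0.5833
After 'flag': P(spam) = 0.65·0.5833 / (0.65·0.5833 + 0.25·0.4167) ≈ 0.7845

0.784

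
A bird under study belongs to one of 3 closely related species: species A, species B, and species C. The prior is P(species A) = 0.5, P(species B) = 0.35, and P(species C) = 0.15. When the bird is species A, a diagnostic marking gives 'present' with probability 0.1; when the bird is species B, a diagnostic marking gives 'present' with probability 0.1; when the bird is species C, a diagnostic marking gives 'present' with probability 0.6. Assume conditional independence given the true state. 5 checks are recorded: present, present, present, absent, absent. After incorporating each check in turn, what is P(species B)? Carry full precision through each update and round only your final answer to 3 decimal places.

0.048

After 'present': normaliser = 0.1·0.5000 + 0.1·0.3500 + 0.6·0.1500; P(species A) ≈ 0.2857, P(species B) ≈ 0.2000, P(species C) ≈ 0.5143
After 'present': normaliser = 0.1·0.2857 + 0.1·0.2000 + 0.6·0.5143; P(species A) ≈ 0.0800, P(species B) ≈ 0.0560, P(species C) ≈ 0.8640
After 'present': normaliser = 0.1·0.0800 + 0.1·0.0560 + 0.6·0.8640; P(species A) ≈ 0.0150, P(species B) ≈ 0.0105, P(species C) ≈ 0.9744
After 'absent': normaliser = 0.9·0.0150 + 0.9·0.0105 + 0.4·0.9744; P(species A) ≈ 0.0328, P(species B) ≈ 0.0230, P(species C) ≈ 0.9443
After 'absent': normaliser = 0.9·0.0328 + 0.9·0.0230 + 0.4·0.9443; P(species A) ≈ 0.0690, P(species B) ≈ 0.0483, P(species C) ≈ 0.8828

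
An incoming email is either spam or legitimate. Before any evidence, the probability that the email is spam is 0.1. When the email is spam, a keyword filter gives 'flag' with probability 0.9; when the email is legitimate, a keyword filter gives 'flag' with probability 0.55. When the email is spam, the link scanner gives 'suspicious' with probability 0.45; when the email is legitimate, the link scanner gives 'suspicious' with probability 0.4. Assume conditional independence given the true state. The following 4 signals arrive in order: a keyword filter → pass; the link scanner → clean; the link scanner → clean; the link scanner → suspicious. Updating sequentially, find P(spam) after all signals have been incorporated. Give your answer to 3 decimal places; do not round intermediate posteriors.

After a keyword filter='pass': P(spam) = 0.1·0.1000 / (0.1·0.1000 + 0.45·0.9000) ≈ 0.0241
After the link scanner='clean': P(spam) = 0.55·0.0241 / (0.55·0.0241 + 0.6·0.9759) ≈ 0.0221
After the link scanner='clean': P(spam) = 0.55·0.0221 / (0.55·0.0221 + 0.6·0.9779) ≈ 0.0203
After the link scanner='suspicious': P(spam) = 0.45·0.0203 / (0.45·0.0203 + 0.4·0.9797) ≈ 0.0228

0.023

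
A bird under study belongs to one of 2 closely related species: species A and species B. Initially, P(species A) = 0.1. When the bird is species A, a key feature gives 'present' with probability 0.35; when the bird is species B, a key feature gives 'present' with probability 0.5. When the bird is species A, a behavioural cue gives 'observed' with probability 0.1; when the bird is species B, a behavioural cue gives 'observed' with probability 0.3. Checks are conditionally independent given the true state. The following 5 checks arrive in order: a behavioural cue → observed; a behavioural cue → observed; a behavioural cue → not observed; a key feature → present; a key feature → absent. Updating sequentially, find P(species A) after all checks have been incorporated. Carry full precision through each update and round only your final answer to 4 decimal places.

Each posterior becomes the prior for the next update.
After a behavioural cue='observed': P(species A) = 0.1·0.1000 / (0.1·0.1000 + 0.3·0.9000) ≈ 0.0357
After a behavioural cue='observed': P(species A) = 0.1·0.0357 / (0.1·0.0357 + 0.3·0.9643) ≈ 0.0122
After a behavioural cue='not observed': P(species A) = 0.9·0.0122 / (0.9·0.0122 + 0.7·0.9878) ≈ 0.0156
After a key feature='present': P(species A) = 0.35·0.0156 / (0.35·0.0156 + 0.5·0.9844) ≈ 0.0110
After a key feature='absent': P(species A) = 0.65·0.0110 / (0.65·0.0110 + 0.5·0.9890) ≈ 0.0142

0.0142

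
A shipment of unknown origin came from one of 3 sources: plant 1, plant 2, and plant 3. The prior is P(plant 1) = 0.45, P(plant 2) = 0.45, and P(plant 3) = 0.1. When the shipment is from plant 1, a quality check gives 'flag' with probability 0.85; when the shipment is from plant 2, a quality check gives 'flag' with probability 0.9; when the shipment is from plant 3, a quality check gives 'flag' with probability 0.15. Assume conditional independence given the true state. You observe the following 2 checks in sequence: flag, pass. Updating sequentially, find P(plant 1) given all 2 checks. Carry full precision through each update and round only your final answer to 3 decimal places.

0.519

Apply Bayes' rule sequentially, carrying P(plant 1) forward.
After 'flag': normaliser = 0.85·0.4500 + 0.9·0.4500 + 0.15·0.1000; P(plant 1) ≈ 0.4766, P(plant 2) ≈ 0.5047, P(plant 3) ≈ 0.0187
After 'pass': normaliser = 0.15·0.4766 + 0.1·0.5047 + 0.85·0.0187; P(plant 1) ≈ 0.5186, P(plant 2) ≈ 0.3661, P(plant 3) ≈ 0.1153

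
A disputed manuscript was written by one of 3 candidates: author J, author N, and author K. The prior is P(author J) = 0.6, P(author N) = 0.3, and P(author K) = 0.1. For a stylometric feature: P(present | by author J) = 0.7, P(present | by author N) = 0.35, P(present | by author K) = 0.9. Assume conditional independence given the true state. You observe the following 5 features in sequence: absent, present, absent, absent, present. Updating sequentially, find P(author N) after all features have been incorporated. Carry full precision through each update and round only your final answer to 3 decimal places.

After 'absent': normaliser = 0.3·0.6000 + 0.65·0.3000 + 0.1·0.1000; P(author J) ≈ 0.4675, P(author N) ≈ 0.5065, P(author K) ≈ 0.0260
After 'present': normaliser = 0.7·0.4675 + 0.35·0.5065 + 0.9·0.0260; P(author J) ≈ 0.6199, P(author N) ≈ 0.3358, P(author K) ≈ 0.0443
After 'absent': normaliser = 0.3·0.6199 + 0.65·0.3358 + 0.1·0.0443; P(author J) ≈ 0.4551, P(author N) ≈ 0.5341, P(author K) ≈ 0.0108
After 'absent': normaliser = 0.3·0.4551 + 0.65·0.5341 + 0.1·0.0108; P(author J) ≈ 0.2816, P(author N) ≈ 0.7161, P(author K) ≈ 0.0022
After 'present': normaliser = 0.7·0.2816 + 0.35·0.7161 + 0.9·0.0022; P(author J) ≈ 0.4383, P(author N) ≈ 0.5572, P(author K) ≈ 0.0045

0.557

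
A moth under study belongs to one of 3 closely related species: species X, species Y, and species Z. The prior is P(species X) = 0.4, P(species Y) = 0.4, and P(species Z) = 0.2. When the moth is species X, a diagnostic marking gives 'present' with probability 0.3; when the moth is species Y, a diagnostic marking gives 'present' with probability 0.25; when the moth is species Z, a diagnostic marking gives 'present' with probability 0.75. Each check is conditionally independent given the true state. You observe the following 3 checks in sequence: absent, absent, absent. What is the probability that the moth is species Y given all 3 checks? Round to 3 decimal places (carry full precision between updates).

After 'absent': normaliser = 0.7·0.4000 + 0.75·0.4000 + 0.25·0.2000; P(species X) ≈ 0.4444, P(species Y) ≈ 0.4762, P(species Z) ≈ 0.0794
After 'absent': normaliser = 0.7·0.4444 + 0.75·0.4762 + 0.25·0.0794; P(species X) ≈ 0.4521, P(species Y) ≈ 0.5190, P(species Z) ≈ 0.0288
After 'absent': normaliser = 0.7·0.4521 + 0.75·0.5190 + 0.25·0.0288; P(species X) ≈ 0.4439, P(species Y) ≈ 0.5460, P(species Z) ≈ 0.0101

0.546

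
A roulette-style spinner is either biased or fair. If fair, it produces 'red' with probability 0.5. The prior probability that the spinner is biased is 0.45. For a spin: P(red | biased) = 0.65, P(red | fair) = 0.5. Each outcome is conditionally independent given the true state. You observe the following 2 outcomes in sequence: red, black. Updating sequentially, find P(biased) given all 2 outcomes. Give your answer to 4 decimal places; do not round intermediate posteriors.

After 'red': P(biased) = 0.65·0.4500 / (0.65·0.4500 + 0.5·0.5500) ≈ 0.5154
After 'black': P(biased) = 0.35·0.5154 / (0.35·0.5154 + 0.5·0.4846) ≈ 0.4268

0.4268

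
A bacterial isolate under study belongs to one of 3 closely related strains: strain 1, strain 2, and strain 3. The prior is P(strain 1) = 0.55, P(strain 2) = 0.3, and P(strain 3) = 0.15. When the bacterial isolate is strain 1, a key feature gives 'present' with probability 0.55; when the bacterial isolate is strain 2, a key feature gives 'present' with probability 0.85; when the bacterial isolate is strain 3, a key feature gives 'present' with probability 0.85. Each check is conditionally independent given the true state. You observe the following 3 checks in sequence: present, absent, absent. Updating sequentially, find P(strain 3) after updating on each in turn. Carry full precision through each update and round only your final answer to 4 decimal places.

Apply Bayes' rule sequentially, carrying P(strain 3) forward.
After 'present': normaliser = 0.55·0.5500 + 0.85·0.3000 + 0.85·0.1500; P(strain 1) ≈ 0.4416, P(strain 2) ≈ 0.3723, P(strain 3) ≈ 0.1861
After 'absent': normaliser = 0.45·0.4416 + 0.15·0.3723 + 0.15·0.1861; P(strain 1) ≈ 0.7035, P(strain 2) ≈ 0.1977, P(strain 3) ≈ 0.0988
After 'absent': normaliser = 0.45·0.7035 + 0.15·0.1977 + 0.15·0.0988; P(strain 1) ≈ 0.8768, P(strain 2) ≈ 0.0821, P(strain 3) ≈ 0.0411

0.0411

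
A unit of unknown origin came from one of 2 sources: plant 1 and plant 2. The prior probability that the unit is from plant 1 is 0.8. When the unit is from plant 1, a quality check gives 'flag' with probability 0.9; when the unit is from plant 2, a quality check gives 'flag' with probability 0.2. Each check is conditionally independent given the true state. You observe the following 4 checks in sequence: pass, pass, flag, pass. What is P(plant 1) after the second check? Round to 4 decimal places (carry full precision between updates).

0.0588

After 'pass': P(plant 1) = 0.1·0.8000 / (0.1·0.8000 + 0.8·0.2000) ≈ 0.3333
After 'pass': P(plant 1) = 0.1·0.3333 / (0.1·0.3333 + 0.8·0.6667) ≈ 0.0588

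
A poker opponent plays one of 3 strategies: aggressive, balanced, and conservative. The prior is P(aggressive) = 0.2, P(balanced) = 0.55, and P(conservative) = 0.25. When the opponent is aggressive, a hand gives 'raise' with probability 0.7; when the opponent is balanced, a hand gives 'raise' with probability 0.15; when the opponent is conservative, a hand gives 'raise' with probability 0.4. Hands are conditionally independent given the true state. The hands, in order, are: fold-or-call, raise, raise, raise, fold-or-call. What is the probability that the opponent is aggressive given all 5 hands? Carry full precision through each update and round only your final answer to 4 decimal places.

After 'fold-or-call': normaliser = 0.3·0.2000 + 0.85·0.5500 + 0.6·0.2500; P(aggressive) ≈ 0.0886, P(balanced) ≈ 0.6900, P(conservative) ≈ 0.2214
After 'raise': normaliser = 0.7·0.0886 + 0.15·0.6900 + 0.4·0.2214; P(aggressive) ≈ 0.2440, P(balanced) ≈ 0.4074, P(conservative) ≈ 0.3486
After 'raise': normaliser = 0.7·0.2440 + 0.15·0.4074 + 0.4·0.3486; P(aggressive) ≈ 0.4600, P(balanced) ≈ 0.1646, P(conservative) ≈ 0.3755
After 'raise': normaliser = 0.7·0.4600 + 0.15·0.1646 + 0.4·0.3755; P(aggressive) ≈ 0.6480, P(balanced) ≈ 0.0497, P(conservative) ≈ 0.3023
After 'fold-or-call': normaliser = 0.3·0.6480 + 0.85·0.0497 + 0.6·0.3023; P(aggressive) ≈ 0.4651, P(balanced) ≈ 0.1010, P(conservative) ≈ 0.4339

0.4651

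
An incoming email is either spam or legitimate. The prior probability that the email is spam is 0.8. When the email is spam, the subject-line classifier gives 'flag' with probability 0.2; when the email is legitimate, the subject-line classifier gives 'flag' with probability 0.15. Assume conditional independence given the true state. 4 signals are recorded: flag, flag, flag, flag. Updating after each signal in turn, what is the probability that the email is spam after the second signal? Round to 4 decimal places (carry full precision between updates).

After 'flag': P(spam) = 0.2·0.8000 / (0.2·0.8000 + 0.15·0.2000) ≈ 0.8421
After 'flag': P(spam) = 0.2·0.8421 / (0.2·0.8421 + 0.15·0.1579) ≈ 0.8767

0.8767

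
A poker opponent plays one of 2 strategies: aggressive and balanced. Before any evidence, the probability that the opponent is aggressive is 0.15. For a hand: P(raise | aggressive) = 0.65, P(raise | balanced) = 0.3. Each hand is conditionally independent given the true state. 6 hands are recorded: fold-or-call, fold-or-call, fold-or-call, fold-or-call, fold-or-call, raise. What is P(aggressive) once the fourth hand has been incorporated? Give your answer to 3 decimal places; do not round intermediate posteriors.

0.011

After 'fold-or-call': P(aggressive) = 0.35·0.1500 / (0.35·0.1500 + 0.7·0.8500) ≈ 0.0811
After 'fold-or-call': P(aggressive) = 0.35·0.0811 / (0.35·0.0811 + 0.7·0.9189) ≈ 0.0423
After 'fold-or-call': P(aggressive) = 0.35·0.0423 / (0.35·0.0423 + 0.7·0.9577) ≈ 0.0216
After 'fold-or-call': P(aggressive) = 0.35·0.0216 / (0.35·0.0216 + 0.7·0.9784) ≈ 0.0109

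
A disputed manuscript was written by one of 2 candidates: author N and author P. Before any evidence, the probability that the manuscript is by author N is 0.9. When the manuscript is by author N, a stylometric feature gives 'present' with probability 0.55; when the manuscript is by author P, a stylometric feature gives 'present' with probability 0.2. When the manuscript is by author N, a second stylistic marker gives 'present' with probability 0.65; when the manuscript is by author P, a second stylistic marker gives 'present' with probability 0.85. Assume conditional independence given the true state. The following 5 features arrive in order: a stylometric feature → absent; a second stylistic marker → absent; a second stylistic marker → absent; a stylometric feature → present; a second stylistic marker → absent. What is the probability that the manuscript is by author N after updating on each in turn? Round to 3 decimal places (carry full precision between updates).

After a stylometric feature='absent': P(author N) = 0.45·0.9000 / (0.45·0.9000 + 0.8·0.1000) ≈ 0.8351
After a second stylistic marker='absent': P(author N) = 0.35·0.8351 / (0.35·0.8351 + 0.15·0.1649) ≈ 0.9220
After a second stylistic marker='absent': P(author N) = 0.35·0.9220 / (0.35·0.9220 + 0.15·0.0780) ≈ 0.9650
After a stylometric feature='present': P(author N) = 0.55·0.9650 / (0.55·0.9650 + 0.2·0.0350) ≈ 0.9870
After a second stylistic marker='absent': P(author N) = 0.35·0.9870 / (0.35·0.9870 + 0.15·0.0130) ≈ 0.9944

0.994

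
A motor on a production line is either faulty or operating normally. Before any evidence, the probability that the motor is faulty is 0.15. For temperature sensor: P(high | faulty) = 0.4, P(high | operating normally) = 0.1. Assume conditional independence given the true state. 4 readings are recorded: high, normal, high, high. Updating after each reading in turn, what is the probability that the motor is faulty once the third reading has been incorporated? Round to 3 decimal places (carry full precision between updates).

0.653

After 'high': P(faulty) = 0.4·0.1500 / (0.4·0.1500 + 0.1·0.8500) ≈ 0.4138
After 'normal': P(faulty) = 0.6·0.4138 / (0.6·0.4138 + 0.9·0.5862) ≈ 0.3200
After 'high': P(faulty) = 0.4·0.3200 / (0.4·0.3200 + 0.1·0.6800) ≈ 0.6531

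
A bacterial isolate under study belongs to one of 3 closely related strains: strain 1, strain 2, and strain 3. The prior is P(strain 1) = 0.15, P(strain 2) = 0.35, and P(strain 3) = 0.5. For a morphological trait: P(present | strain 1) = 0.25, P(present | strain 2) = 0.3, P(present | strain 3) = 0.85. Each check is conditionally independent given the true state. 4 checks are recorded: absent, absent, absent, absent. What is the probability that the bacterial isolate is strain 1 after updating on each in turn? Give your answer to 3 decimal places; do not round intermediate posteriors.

After 'absent': normaliser = 0.75·0.1500 + 0.7·0.3500 + 0.15·0.5000; P(strain 1) ≈ 0.2601, P(strain 2) ≈ 0.5665, P(strain 3) ≈ 0.1734
After 'absent': normaliser = 0.75·0.2601 + 0.7·0.5665 + 0.15·0.1734; P(strain 1) ≈ 0.3159, P(strain 2) ≈ 0.6420, P(strain 3) ≈ 0.0421
After 'absent': normaliser = 0.75·0.3159 + 0.7·0.6420 + 0.15·0.0421; P(strain 1) ≈ 0.3420, P(strain 2) ≈ 0.6489, P(strain 3) ≈ 0.0091
After 'absent': normaliser = 0.75·0.3420 + 0.7·0.6489 + 0.15·0.0091; P(strain 1) ≈ 0.3602, P(strain 2) ≈ 0.6378, P(strain 3) ≈ 0.0019

0.360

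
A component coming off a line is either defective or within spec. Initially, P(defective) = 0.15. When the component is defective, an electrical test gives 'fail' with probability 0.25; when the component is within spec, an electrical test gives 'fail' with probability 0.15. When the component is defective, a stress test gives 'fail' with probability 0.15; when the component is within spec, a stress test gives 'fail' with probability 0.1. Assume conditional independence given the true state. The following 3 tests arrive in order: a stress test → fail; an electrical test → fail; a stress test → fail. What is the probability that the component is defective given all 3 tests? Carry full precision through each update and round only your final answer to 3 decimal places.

0.398

Apply Bayes' rule sequentially, carrying P(defective) forward.
After a stress test='fail': P(defective) = 0.15·0.1500 / (0.15·0.1500 + 0.1·0.8500) ≈ 0.2093
After an electrical test='fail': P(defective) = 0.25·0.2093 / (0.25·0.2093 + 0.15·0.7907) ≈ 0.3061
After a stress test='fail': P(defective) = 0.15·0.3061 / (0.15·0.3061 + 0.1·0.6939) ≈ 0.3982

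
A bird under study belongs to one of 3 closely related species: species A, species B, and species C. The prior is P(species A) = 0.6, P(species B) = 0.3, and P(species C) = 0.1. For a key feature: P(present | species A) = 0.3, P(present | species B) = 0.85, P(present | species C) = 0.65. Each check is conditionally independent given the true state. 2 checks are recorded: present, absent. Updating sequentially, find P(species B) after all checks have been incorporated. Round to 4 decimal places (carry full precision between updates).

After 'present': normaliser = 0.3·0.6000 + 0.85·0.3000 + 0.65·0.1000; P(species A) ≈ 0.3600, P(species B) ≈ 0.5100, P(species C) ≈ 0.1300
After 'absent': normaliser = 0.7·0.3600 + 0.15·0.5100 + 0.35·0.1300; P(species A) ≈ 0.6738, P(species B) ≈ 0.2045, P(species C) ≈ 0.1217

0.2045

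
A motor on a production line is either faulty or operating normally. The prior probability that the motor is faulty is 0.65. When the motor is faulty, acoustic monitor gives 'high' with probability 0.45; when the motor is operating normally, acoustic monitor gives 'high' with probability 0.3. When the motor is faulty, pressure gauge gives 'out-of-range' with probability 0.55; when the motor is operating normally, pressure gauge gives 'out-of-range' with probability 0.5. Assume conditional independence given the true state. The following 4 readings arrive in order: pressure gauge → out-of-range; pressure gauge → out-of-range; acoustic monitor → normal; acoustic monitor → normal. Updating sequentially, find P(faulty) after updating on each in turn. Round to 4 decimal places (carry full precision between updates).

0.5811

After pressure gauge='out-of-range': P(faulty) = 0.55·0.6500 / (0.55·0.6500 + 0.5·0.3500) ≈ 0.6714
After pressure gauge='out-of-range': P(faulty) = 0.55·0.6714 / (0.55·0.6714 + 0.5·0.3286) ≈ 0.6920
After acoustic monitor='normal': P(faulty) = 0.55·0.6920 / (0.55·0.6920 + 0.7·0.3080) ≈ 0.6384
After acoustic monitor='normal': P(faulty) = 0.55·0.6384 / (0.55·0.6384 + 0.7·0.3616) ≈ 0.5811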